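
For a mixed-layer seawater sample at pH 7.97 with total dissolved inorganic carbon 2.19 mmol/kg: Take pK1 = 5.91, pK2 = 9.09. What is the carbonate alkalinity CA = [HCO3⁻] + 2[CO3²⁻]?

CA = [HCO3⁻] + 2[CO3²⁻] = (α₁ + 2α₂)·DIC
At pH 7.97: [H⁺]/K1 = 10^-2.06 = 0.0087096, K2/[H⁺] = 10^-1.12 = 0.075858
α₁ = 1/(1 + 0.0087096 + 0.075858) = 1/1.0846 = 0.9220; α₂ = α₁·K2/[H⁺] = 0.06994
α₁ + 2α₂ = 1.0619
CA = 1.0619 × 2.19 = 2.33 mmol/kg

CA = 2.33 mmol/kg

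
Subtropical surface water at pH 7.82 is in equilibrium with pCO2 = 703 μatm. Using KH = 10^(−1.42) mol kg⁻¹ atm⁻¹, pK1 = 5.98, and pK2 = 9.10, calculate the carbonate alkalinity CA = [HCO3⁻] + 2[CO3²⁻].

[CO2*] = KH · pCO2 = 10^(−1.42) × 703×10^-6 = 2.673×10^-5 mol/kg
α₀ = 1/(1 + K1/[H⁺] + K1K2/[H⁺]²) = 1/(1 + 10^+1.84 + 10^+0.56) = 0.01355
DIC = [CO2*]/α₀ = 2.673×10^-5 / 0.01355 = 1.973 mmol/kg
CA = (α₁ + 2α₂)·DIC = (0.9373 + 2×0.04919) × 1.973 = 2.04 mmol/kg

CA = 2.04 mmol/kg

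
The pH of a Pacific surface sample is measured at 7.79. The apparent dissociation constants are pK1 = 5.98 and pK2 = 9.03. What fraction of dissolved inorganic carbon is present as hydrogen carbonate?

α₁ = 0.932

α₁ = 1 / (1 + [H⁺]/K1 + K2/[H⁺]) = 1 / (1 + 10^-1.81 + 10^-1.24)
   = 1 / (1 + 0.015488 + 0.057544) = 1/1.0730 = 0.9319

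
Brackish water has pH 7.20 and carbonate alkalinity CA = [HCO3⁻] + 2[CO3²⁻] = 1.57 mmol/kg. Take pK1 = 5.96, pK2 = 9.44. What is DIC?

DIC = 1.65 mmol/kg

CA = [HCO3⁻] + 2[CO3²⁻] = (α₁ + 2α₂)·DIC
At pH 7.20: [H⁺]/K1 = 10^-1.24 = 0.057544, K2/[H⁺] = 10^-2.24 = 0.0057544
α₁ = 1/(1 + 0.057544 + 0.0057544) = 1/1.0633 = 0.9405; α₂ = α₁·K2/[H⁺] = 0.005412
α₁ + 2α₂ = 0.9513
DIC = CA / (α₁ + 2α₂) = 1.57 / 0.9513 = 1.65 mmol/kg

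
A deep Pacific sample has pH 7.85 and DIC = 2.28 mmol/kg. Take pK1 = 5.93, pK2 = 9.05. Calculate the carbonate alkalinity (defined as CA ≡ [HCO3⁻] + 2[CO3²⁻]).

CA = 2.39 mmol/kg

CA = [HCO3⁻] + 2[CO3²⁻] = (α₁ + 2α₂)·DIC
At pH 7.85: [H⁺]/K1 = 10^-1.92 = 0.012023, K2/[H⁺] = 10^-1.20 = 0.063096
α₁ = 1/(1 + 0.012023 + 0.063096) = 1/1.0751 = 0.9301; α₂ = α₁·K2/[H⁺] = 0.05869
α₁ + 2α₂ = 1.0475
CA = 1.0475 × 2.28 = 2.39 mmol/kg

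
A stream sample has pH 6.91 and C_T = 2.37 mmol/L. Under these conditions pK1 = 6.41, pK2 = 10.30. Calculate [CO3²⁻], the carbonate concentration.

α₂ = 1 / (1 + [H⁺]/K2 + [H⁺]²/(K1K2)) = 1 / (1 + 10^+3.39 + 10^+2.89)
   = 1 / (1 + 2454.7 + 776.25) = 1/3232.0 = 0.0003094
[CO3²⁻] = α₂ × DIC = 0.0003094 × 2.37 = 0.000733 mmol/L = 0.733 μmol/L

[CO3²⁻] = 0.733 μmol/L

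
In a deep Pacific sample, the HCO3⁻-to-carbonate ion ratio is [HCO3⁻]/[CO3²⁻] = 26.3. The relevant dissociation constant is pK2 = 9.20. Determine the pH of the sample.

From K2 = [H⁺][CO3²⁻]/[HCO3⁻]:  pH = pK2 − log₁₀([HCO3⁻]/[CO3²⁻])
log₁₀(26.3) = +1.420
pH = 9.20 − (+1.420) = 7.78

pH = 7.78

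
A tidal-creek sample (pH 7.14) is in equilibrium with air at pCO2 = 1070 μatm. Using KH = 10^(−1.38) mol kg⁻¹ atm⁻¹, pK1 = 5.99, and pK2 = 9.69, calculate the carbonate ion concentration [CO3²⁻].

[CO2*] = KH · pCO2 = 10^(−1.38) × 1070×10^-6 = 4.461×10^-5 mol/kg
α₀ = 1/(1 + K1/[H⁺] + K1K2/[H⁺]²) = 1/(1 + 10^+1.15 + 10^-1.40) = 0.06594
DIC = [CO2*]/α₀ = 4.461×10^-5 / 0.06594 = 0.6764 mmol/kg
[CO3²⁻] = α₂·DIC; α₂ = 0.002625, so [CO3²⁻] = 0.002625 × 0.6764 = 0.00178 mmol/kg = 1.78 μmol/kg

[CO3²⁻] = 1.78 μmol/kg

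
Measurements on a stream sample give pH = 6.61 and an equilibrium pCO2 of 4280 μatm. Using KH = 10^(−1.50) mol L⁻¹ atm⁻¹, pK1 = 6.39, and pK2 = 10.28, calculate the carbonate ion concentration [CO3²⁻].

[CO2*] = KH · pCO2 = 10^(−1.50) × 4280×10^-6 = 1.353×10^-4 mol/L
α₀ = 1/(1 + K1/[H⁺] + K1K2/[H⁺]²) = 1/(1 + 10^+0.22 + 10^-3.45) = 0.3759
DIC = [CO2*]/α₀ = 1.353×10^-4 / 0.3759 = 0.3600 mmol/L
[CO3²⁻] = α₂·DIC; α₂ = 0.0001334, so [CO3²⁻] = 0.0001334 × 0.3600 = 4.80×10^-5 mmol/L = 0.0480 μmol/L

[CO3²⁻] = 0.0480 μmol/L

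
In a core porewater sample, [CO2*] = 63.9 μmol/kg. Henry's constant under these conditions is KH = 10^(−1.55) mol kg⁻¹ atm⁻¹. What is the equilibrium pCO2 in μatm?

KH = 10^(−1.55) = 2.818×10^-2 mol kg⁻¹ atm⁻¹
pCO2 = [CO2*]/KH = 63.9×10^-6 / 2.818×10^-2 = 2.27×10^-3 atm = 2270 μatm

pCO2 = 2270 μatm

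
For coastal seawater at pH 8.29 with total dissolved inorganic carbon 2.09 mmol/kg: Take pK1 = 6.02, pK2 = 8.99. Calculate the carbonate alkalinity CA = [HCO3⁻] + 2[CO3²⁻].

CA = 2.43 mmol/kg

CA = [HCO3⁻] + 2[CO3²⁻] = (α₁ + 2α₂)·DIC
At pH 8.29: [H⁺]/K1 = 10^-2.27 = 0.0053703, K2/[H⁺] = 10^-0.70 = 0.19953
α₁ = 1/(1 + 0.0053703 + 0.19953) = 1/1.2049 = 0.8299; α₂ = α₁·K2/[H⁺] = 0.1656
α₁ + 2α₂ = 1.1611
CA = 1.1611 × 2.09 = 2.43 mmol/kg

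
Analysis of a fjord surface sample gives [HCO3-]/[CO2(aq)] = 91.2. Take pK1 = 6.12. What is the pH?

pH = 8.08

From K1 = [H⁺][HCO3-]/[CO2(aq)]:  pH = pK1 + log₁₀([HCO3-]/[CO2(aq)])
log₁₀(91.2) = +1.960
pH = 6.12 + (+1.960) = 8.08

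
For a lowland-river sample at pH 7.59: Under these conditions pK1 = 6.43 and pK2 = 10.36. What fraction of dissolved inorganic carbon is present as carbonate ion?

α₂ = 0.00159

α₂ = 1 / (1 + [H⁺]/K2 + [H⁺]²/(K1K2)) = 1 / (1 + 10^+2.77 + 10^+1.61)
   = 1 / (1 + 588.84 + 40.738) = 1/630.58 = 0.001586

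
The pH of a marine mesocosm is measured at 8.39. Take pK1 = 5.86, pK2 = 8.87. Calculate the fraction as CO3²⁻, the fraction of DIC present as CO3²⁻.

α₂ = 0.248

α₂ = 1 / (1 + [H⁺]/K2 + [H⁺]²/(K1K2)) = 1 / (1 + 10^+0.48 + 10^-2.05)
   = 1 / (1 + 3.0200 + 0.0089125) = 1/4.0289 = 0.2482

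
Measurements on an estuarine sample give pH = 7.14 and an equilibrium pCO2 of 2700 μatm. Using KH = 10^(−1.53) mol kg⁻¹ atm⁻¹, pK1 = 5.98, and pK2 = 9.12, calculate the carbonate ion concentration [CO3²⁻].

[CO2*] = KH · pCO2 = 10^(−1.53) × 2700×10^-6 = 7.968×10^-5 mol/kg
α₀ = 1/(1 + K1/[H⁺] + K1K2/[H⁺]²) = 1/(1 + 10^+1.16 + 10^-0.82) = 0.06408
DIC = [CO2*]/α₀ = 7.968×10^-5 / 0.06408 = 1.244 mmol/kg
[CO3²⁻] = α₂·DIC; α₂ = 0.009699, so [CO3²⁻] = 0.009699 × 1.244 = 0.0121 mmol/kg = 12.1 μmol/kg

[CO3²⁻] = 12.1 μmol/kg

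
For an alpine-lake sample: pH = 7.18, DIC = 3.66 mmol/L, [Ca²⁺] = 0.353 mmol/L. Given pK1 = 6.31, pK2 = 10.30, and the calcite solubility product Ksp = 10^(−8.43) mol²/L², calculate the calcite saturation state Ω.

Ω = 0.232

α₂ = 1 / (1 + [H⁺]/K2 + [H⁺]²/(K1K2)) = 1 / (1 + 10^+3.12 + 10^+2.25)
   = 1 / (1 + 1318.3 + 177.83) = 1/1497.1 = 0.0006680
[CO3²⁻] = α₂ × DIC = 0.0006680 × 3.66 = 0.002445 mmol/L = 2.445 μmol/L
Ksp = 10^(−8.43) = 3.715×10^-9
Ω = [Ca²⁺][CO3²⁻]/Ksp = (0.353×10^-3)(2.445×10^-6) / 3.715×10^-9 = 0.232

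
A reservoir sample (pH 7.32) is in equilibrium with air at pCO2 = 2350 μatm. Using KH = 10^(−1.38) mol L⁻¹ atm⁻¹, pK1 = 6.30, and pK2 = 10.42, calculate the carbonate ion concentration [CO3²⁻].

[CO2*] = KH · pCO2 = 10^(−1.38) × 2350×10^-6 = 9.796×10^-5 mol/L
α₀ = 1/(1 + K1/[H⁺] + K1K2/[H⁺]²) = 1/(1 + 10^+1.02 + 10^-2.08) = 0.08711
DIC = [CO2*]/α₀ = 9.796×10^-5 / 0.08711 = 1.125 mmol/L
[CO3²⁻] = α₂·DIC; α₂ = 0.0007246, so [CO3²⁻] = 0.0007246 × 1.125 = 0.000815 mmol/L = 0.815 μmol/L

[CO3²⁻] = 0.815 μmol/L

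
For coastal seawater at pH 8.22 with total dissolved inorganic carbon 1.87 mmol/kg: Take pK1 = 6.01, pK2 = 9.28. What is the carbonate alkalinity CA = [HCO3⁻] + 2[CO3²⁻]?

CA = [HCO3⁻] + 2[CO3²⁻] = (α₁ + 2α₂)·DIC
At pH 8.22: [H⁺]/K1 = 10^-2.21 = 0.0061660, K2/[H⁺] = 10^-1.06 = 0.087096
α₁ = 1/(1 + 0.0061660 + 0.087096) = 1/1.0933 = 0.9147; α₂ = α₁·K2/[H⁺] = 0.07967
α₁ + 2α₂ = 1.0740
CA = 1.0740 × 1.87 = 2.01 mmol/kg

CA = 2.01 mmol/kg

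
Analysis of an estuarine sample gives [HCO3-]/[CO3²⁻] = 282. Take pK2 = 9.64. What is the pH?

From K2 = [H⁺][CO3²⁻]/[HCO3-]:  pH = pK2 − log₁₀([HCO3-]/[CO3²⁻])
log₁₀(282) = +2.450
pH = 9.64 − (+2.450) = 7.19

pH = 7.19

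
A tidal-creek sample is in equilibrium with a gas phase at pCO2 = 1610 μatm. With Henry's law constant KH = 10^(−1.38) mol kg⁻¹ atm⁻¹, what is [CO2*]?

KH = 10^(−1.38) = 4.169×10^-2 mol kg⁻¹ atm⁻¹
[CO2*] = KH · pCO2 = 4.169×10^-2 × 1610×10^-6 atm = 6.71×10^-5 mol/kg

[CO2*] = 67.1 μmol/kg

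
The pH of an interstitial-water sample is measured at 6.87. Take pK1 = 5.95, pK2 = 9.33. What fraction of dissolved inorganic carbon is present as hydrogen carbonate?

α₁ = 1 / (1 + [H⁺]/K1 + K2/[H⁺]) = 1 / (1 + 10^-0.92 + 10^-2.46)
   = 1 / (1 + 0.12023 + 0.0034674) = 1/1.1237 = 0.8899

α₁ = 0.890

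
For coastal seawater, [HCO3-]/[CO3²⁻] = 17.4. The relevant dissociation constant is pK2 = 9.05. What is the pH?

pH = 7.81

From K2 = [H⁺][CO3²⁻]/[HCO3-]:  pH = pK2 − log₁₀([HCO3-]/[CO3²⁻])
log₁₀(17.4) = +1.241
pH = 9.05 − (+1.241) = 7.81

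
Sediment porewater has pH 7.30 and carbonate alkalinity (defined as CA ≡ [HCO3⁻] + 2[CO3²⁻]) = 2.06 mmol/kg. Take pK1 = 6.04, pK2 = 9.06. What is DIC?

DIC = 2.13 mmol/kg

CA = [HCO3⁻] + 2[CO3²⁻] = (α₁ + 2α₂)·DIC
At pH 7.30: [H⁺]/K1 = 10^-1.26 = 0.054954, K2/[H⁺] = 10^-1.76 = 0.017378
α₁ = 1/(1 + 0.054954 + 0.017378) = 1/1.0723 = 0.9325; α₂ = α₁·K2/[H⁺] = 0.01621
α₁ + 2α₂ = 0.9650
DIC = CA / (α₁ + 2α₂) = 2.06 / 0.9650 = 2.13 mmol/kg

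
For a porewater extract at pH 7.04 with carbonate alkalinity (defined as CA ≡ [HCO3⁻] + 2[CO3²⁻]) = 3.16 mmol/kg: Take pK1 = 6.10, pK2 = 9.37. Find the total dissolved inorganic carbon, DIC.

DIC = 3.50 mmol/kg

CA = [HCO3⁻] + 2[CO3²⁻] = (α₁ + 2α₂)·DIC
At pH 7.04: [H⁺]/K1 = 10^-0.94 = 0.11482, K2/[H⁺] = 10^-2.33 = 0.0046774
α₁ = 1/(1 + 0.11482 + 0.0046774) = 1/1.1195 = 0.8933; α₂ = α₁·K2/[H⁺] = 0.004178
α₁ + 2α₂ = 0.9016
DIC = CA / (α₁ + 2α₂) = 3.16 / 0.9016 = 3.50 mmol/kg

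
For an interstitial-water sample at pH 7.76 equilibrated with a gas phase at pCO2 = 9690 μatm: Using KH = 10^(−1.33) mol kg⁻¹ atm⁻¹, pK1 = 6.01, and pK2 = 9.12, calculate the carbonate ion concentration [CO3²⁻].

[CO3²⁻] = 1.11 mmol/kg

[CO2*] = KH · pCO2 = 10^(−1.33) × 9690×10^-6 = 4.532×10^-4 mol/kg
α₀ = 1/(1 + K1/[H⁺] + K1K2/[H⁺]²) = 1/(1 + 10^+1.75 + 10^+0.39) = 0.01675
DIC = [CO2*]/α₀ = 4.532×10^-4 / 0.01675 = 27.05 mmol/kg
[CO3²⁻] = α₂·DIC; α₂ = 0.04113, so [CO3²⁻] = 0.04113 × 27.05 = 1.11 mmol/kg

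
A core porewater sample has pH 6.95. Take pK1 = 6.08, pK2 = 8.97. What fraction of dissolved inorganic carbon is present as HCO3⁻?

α₁ = 0.874

α₁ = 1 / (1 + [H⁺]/K1 + K2/[H⁺]) = 1 / (1 + 10^-0.87 + 10^-2.02)
   = 1 / (1 + 0.13490 + 0.0095499) = 1/1.1444 = 0.8738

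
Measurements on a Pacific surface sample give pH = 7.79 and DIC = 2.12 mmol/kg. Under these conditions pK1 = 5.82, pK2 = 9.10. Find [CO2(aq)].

[CO2*] = 0.0214 mmol/kg

α₀ = 1 / (1 + K1/[H⁺] + K1K2/[H⁺]²) = 1 / (1 + 10^+1.97 + 10^+0.66)
   = 1 / (1 + 93.325 + 4.5709) = 1/98.896 = 0.01011
[CO2*] = α₀ × DIC = 0.01011 × 2.12 = 0.0214 mmol/kg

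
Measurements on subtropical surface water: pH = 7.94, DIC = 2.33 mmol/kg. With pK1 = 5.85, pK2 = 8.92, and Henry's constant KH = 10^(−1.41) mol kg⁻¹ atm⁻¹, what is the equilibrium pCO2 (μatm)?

α₀ = 1 / (1 + K1/[H⁺] + K1K2/[H⁺]²) = 1 / (1 + 10^+2.09 + 10^+1.11)
   = 1 / (1 + 123.03 + 12.882) = 1/136.91 = 0.007304
[CO2*] = α₀ × DIC = 0.007304 × 2.33 = 0.01702 mmol/kg = 17.02 μmol/kg
pCO2 = [CO2*]/KH = 1.702×10^-5 / 3.890×10^-2 = 437 μatm

pCO2 = 437 μatm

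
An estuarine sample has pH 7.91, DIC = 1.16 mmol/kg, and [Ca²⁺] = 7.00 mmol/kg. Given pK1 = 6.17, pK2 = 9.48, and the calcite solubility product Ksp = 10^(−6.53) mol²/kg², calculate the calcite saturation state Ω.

Ω = 0.709

α₂ = 1 / (1 + [H⁺]/K2 + [H⁺]²/(K1K2)) = 1 / (1 + 10^+1.57 + 10^-0.17)
   = 1 / (1 + 37.154 + 0.67608) = 1/38.830 = 0.02575
[CO3²⁻] = α₂ × DIC = 0.02575 × 1.16 = 0.02987 mmol/kg
Ksp = 10^(−6.53) = 2.951×10^-7
Ω = [Ca²⁺][CO3²⁻]/Ksp = (7.00×10^-3)(2.987×10^-5) / 2.951×10^-7 = 0.709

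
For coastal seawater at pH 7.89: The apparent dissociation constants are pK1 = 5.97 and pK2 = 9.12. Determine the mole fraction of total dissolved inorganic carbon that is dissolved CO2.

α₀ = 0.0112

α₀ = 1 / (1 + K1/[H⁺] + K1K2/[H⁺]²) = 1 / (1 + 10^+1.92 + 10^+0.69)
   = 1 / (1 + 83.176 + 4.8978) = 1/89.074 = 0.01123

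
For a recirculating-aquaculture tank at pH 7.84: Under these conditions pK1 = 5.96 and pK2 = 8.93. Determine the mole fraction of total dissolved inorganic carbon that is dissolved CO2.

α₀ = 1 / (1 + K1/[H⁺] + K1K2/[H⁺]²) = 1 / (1 + 10^+1.88 + 10^+0.79)
   = 1 / (1 + 75.858 + 6.1660) = 1/83.024 = 0.01204

α₀ = 0.0120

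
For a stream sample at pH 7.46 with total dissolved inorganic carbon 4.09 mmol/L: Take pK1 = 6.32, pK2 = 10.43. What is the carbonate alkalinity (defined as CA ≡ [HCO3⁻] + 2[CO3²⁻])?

CA = [HCO3⁻] + 2[CO3²⁻] = (α₁ + 2α₂)·DIC
At pH 7.46: [H⁺]/K1 = 10^-1.14 = 0.072444, K2/[H⁺] = 10^-2.97 = 0.0010715
α₁ = 1/(1 + 0.072444 + 0.0010715) = 1/1.0735 = 0.9315; α₂ = α₁·K2/[H⁺] = 0.0009981
α₁ + 2α₂ = 0.9335
CA = 0.9335 × 4.09 = 3.82 mmol/L

CA = 3.82 mmol/L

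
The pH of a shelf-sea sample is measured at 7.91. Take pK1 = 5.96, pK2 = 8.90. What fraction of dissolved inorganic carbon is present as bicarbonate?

α₁ = 0.898

α₁ = 1 / (1 + [H⁺]/K1 + K2/[H⁺]) = 1 / (1 + 10^-1.95 + 10^-0.99)
   = 1 / (1 + 0.011220 + 0.10233) = 1/1.1135 = 0.8980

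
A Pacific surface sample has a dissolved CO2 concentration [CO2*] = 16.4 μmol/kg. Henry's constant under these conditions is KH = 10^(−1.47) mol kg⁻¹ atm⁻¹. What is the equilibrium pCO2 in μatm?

KH = 10^(−1.47) = 3.388×10^-2 mol kg⁻¹ atm⁻¹
pCO2 = [CO2*]/KH = 16.4×10^-6 / 3.388×10^-2 = 4.84×10^-4 atm = 484 μatm

pCO2 = 484 μatm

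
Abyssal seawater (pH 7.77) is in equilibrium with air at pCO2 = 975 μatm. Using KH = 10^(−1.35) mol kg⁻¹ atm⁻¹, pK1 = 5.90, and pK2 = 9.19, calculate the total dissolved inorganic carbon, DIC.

DIC = 3.39 mmol/kg

[CO2*] = KH · pCO2 = 10^(−1.35) × 975×10^-6 = 4.355×10^-5 mol/kg
α₀ = 1/(1 + K1/[H⁺] + K1K2/[H⁺]²) = 1/(1 + 10^+1.87 + 10^+0.45) = 0.01283
DIC = [CO2*]/α₀ = 4.355×10^-5 / 0.01283 = 3.39 mmol/kg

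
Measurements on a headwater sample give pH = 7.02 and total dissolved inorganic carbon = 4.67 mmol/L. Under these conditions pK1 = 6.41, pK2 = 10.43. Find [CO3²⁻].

α₂ = 1 / (1 + [H⁺]/K2 + [H⁺]²/(K1K2)) = 1 / (1 + 10^+3.41 + 10^+2.80)
   = 1 / (1 + 2570.4 + 630.96) = 1/3202.4 = 0.0003123
[CO3²⁻] = α₂ × DIC = 0.0003123 × 4.67 = 0.00146 mmol/L = 1.46 μmol/L

[CO3²⁻] = 1.46 μmol/L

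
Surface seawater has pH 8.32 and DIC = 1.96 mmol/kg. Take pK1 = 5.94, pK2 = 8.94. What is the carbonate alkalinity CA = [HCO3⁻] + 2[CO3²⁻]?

CA = 2.33 mmol/kg

CA = [HCO3⁻] + 2[CO3²⁻] = (α₁ + 2α₂)·DIC
At pH 8.32: [H⁺]/K1 = 10^-2.38 = 0.0041687, K2/[H⁺] = 10^-0.62 = 0.23988
α₁ = 1/(1 + 0.0041687 + 0.23988) = 1/1.2441 = 0.8038; α₂ = α₁·K2/[H⁺] = 0.1928
α₁ + 2α₂ = 1.1895
CA = 1.1895 × 1.96 = 2.33 mmol/kg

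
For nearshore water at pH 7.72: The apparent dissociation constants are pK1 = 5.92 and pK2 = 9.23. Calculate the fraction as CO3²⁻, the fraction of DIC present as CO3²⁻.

α₂ = 0.0295

α₂ = 1 / (1 + [H⁺]/K2 + [H⁺]²/(K1K2)) = 1 / (1 + 10^+1.51 + 10^-0.29)
   = 1 / (1 + 32.359 + 0.51286) = 1/33.872 = 0.02952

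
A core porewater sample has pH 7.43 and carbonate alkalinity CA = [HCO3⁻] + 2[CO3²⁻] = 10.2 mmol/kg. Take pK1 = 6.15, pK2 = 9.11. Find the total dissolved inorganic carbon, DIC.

DIC = 10.5 mmol/kg

CA = [HCO3⁻] + 2[CO3²⁻] = (α₁ + 2α₂)·DIC
At pH 7.43: [H⁺]/K1 = 10^-1.28 = 0.052481, K2/[H⁺] = 10^-1.68 = 0.020893
α₁ = 1/(1 + 0.052481 + 0.020893) = 1/1.0734 = 0.9316; α₂ = α₁·K2/[H⁺] = 0.01946
α₁ + 2α₂ = 0.9706
DIC = CA / (α₁ + 2α₂) = 10.2 / 0.9706 = 10.5 mmol/kg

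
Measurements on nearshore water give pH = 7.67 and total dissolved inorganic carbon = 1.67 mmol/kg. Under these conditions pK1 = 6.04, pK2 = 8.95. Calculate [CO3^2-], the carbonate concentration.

α₂ = 1 / (1 + [H⁺]/K2 + [H⁺]²/(K1K2)) = 1 / (1 + 10^+1.28 + 10^-0.35)
   = 1 / (1 + 19.055 + 0.44668) = 1/20.501 = 0.04878
[CO3²⁻] = α₂ × DIC = 0.04878 × 1.67 = 0.0815 mmol/kg

[CO3²⁻] = 0.0815 mmol/kg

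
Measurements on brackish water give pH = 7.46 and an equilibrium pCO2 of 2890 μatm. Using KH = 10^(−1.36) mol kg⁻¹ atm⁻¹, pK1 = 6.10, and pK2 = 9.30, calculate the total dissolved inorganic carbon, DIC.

[CO2*] = KH · pCO2 = 10^(−1.36) × 2890×10^-6 = 1.262×10^-4 mol/kg
α₀ = 1/(1 + K1/[H⁺] + K1K2/[H⁺]²) = 1/(1 + 10^+1.36 + 10^-0.48) = 0.04125
DIC = [CO2*]/α₀ = 1.262×10^-4 / 0.04125 = 3.06 mmol/kg

DIC = 3.06 mmol/kg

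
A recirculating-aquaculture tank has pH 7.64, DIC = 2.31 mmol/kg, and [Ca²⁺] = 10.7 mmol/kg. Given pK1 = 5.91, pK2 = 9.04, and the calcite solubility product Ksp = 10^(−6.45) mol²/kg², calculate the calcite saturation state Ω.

Ω = 2.62

α₂ = 1 / (1 + [H⁺]/K2 + [H⁺]²/(K1K2)) = 1 / (1 + 10^+1.40 + 10^-0.33)
   = 1 / (1 + 25.119 + 0.46774) = 1/26.587 = 0.03761
[CO3²⁻] = α₂ × DIC = 0.03761 × 2.31 = 0.08689 mmol/kg
Ksp = 10^(−6.45) = 3.548×10^-7
Ω = [Ca²⁺][CO3²⁻]/Ksp = (10.7×10^-3)(8.689×10^-5) / 3.548×10^-7 = 2.62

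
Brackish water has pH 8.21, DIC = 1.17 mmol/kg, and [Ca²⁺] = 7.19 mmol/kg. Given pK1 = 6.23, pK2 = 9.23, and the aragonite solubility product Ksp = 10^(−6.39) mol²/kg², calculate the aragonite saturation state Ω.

Ω = 1.78

α₂ = 1 / (1 + [H⁺]/K2 + [H⁺]²/(K1K2)) = 1 / (1 + 10^+1.02 + 10^-0.96)
   = 1 / (1 + 10.471 + 0.10965) = 1/11.581 = 0.08635
[CO3²⁻] = α₂ × DIC = 0.08635 × 1.17 = 0.1010 mmol/kg
Ksp = 10^(−6.39) = 4.074×10^-7
Ω = [Ca²⁺][CO3²⁻]/Ksp = (7.19×10^-3)(1.010×10^-4) / 4.074×10^-7 = 1.78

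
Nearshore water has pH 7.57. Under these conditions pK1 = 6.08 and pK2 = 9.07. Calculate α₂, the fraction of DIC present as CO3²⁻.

α₂ = 1 / (1 + [H⁺]/K2 + [H⁺]²/(K1K2)) = 1 / (1 + 10^+1.50 + 10^+0.01)
   = 1 / (1 + 31.623 + 1.0233) = 1/33.646 = 0.02972

α₂ = 0.0297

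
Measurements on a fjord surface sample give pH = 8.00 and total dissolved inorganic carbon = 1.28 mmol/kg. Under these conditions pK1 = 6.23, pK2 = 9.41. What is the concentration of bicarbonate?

[HCO3⁻] = 1.21 mmol/kg

α₁ = 1 / (1 + [H⁺]/K1 + K2/[H⁺]) = 1 / (1 + 10^-1.77 + 10^-1.41)
   = 1 / (1 + 0.016982 + 0.038905) = 1/1.0559 = 0.9471
[HCO3⁻] = α₁ × DIC = 0.9471 × 1.28 = 1.21 mmol/kg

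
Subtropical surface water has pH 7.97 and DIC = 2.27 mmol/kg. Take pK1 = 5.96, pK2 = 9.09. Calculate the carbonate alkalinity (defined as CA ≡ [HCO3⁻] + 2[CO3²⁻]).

CA = 2.41 mmol/kg

CA = [HCO3⁻] + 2[CO3²⁻] = (α₁ + 2α₂)·DIC
At pH 7.97: [H⁺]/K1 = 10^-2.01 = 0.0097724, K2/[H⁺] = 10^-1.12 = 0.075858
α₁ = 1/(1 + 0.0097724 + 0.075858) = 1/1.0856 = 0.9211; α₂ = α₁·K2/[H⁺] = 0.06987
α₁ + 2α₂ = 1.0609
CA = 1.0609 × 2.27 = 2.41 mmol/kg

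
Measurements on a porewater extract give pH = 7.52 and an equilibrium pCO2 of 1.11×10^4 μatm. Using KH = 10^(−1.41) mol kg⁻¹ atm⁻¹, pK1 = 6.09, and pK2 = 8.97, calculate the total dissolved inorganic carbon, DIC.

[CO2*] = KH · pCO2 = 10^(−1.41) × 1.11×10^4×10^-6 = 4.318×10^-4 mol/kg
α₀ = 1/(1 + K1/[H⁺] + K1K2/[H⁺]²) = 1/(1 + 10^+1.43 + 10^-0.02) = 0.03464
DIC = [CO2*]/α₀ = 4.318×10^-4 / 0.03464 = 12.5 mmol/kg

DIC = 12.5 mmol/kg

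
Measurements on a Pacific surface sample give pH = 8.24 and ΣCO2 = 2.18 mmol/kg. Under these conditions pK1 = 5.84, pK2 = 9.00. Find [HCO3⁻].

α₁ = 1 / (1 + [H⁺]/K1 + K2/[H⁺]) = 1 / (1 + 10^-2.40 + 10^-0.76)
   = 1 / (1 + 0.0039811 + 0.17378) = 1/1.1778 = 0.8491
[HCO3⁻] = α₁ × DIC = 0.8491 × 2.18 = 1.85 mmol/kg

[HCO3⁻] = 1.85 mmol/kg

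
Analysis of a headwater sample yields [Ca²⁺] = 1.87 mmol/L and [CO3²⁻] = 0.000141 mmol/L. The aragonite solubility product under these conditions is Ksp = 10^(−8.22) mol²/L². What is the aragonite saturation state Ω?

Ω = 0.0438

Ksp = 10^(−8.22) = 6.026×10^-9
Ω = [Ca²⁺][CO3²⁻]/Ksp = (1.87×10^-3)(0.000141×10^-3) / 6.026×10^-9 = 0.0438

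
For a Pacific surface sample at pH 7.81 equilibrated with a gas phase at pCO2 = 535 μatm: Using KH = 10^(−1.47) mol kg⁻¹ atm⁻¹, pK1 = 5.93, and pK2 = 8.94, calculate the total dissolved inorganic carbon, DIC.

DIC = 1.50 mmol/kg

[CO2*] = KH · pCO2 = 10^(−1.47) × 535×10^-6 = 1.813×10^-5 mol/kg
α₀ = 1/(1 + K1/[H⁺] + K1K2/[H⁺]²) = 1/(1 + 10^+1.88 + 10^+0.75) = 0.01212
DIC = [CO2*]/α₀ = 1.813×10^-5 / 0.01212 = 1.50 mmol/kg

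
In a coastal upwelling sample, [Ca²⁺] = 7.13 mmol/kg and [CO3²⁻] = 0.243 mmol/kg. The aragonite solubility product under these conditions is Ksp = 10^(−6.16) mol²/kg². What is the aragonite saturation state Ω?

Ksp = 10^(−6.16) = 6.918×10^-7
Ω = [Ca²⁺][CO3²⁻]/Ksp = (7.13×10^-3)(0.243×10^-3) / 6.918×10^-7 = 2.50

Ω = 2.50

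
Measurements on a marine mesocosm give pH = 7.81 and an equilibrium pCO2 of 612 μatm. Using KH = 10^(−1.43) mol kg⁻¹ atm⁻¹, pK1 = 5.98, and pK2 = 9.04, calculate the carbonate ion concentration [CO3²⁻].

[CO3²⁻] = 0.0905 mmol/kg

[CO2*] = KH · pCO2 = 10^(−1.43) × 612×10^-6 = 2.274×10^-5 mol/kg
α₀ = 1/(1 + K1/[H⁺] + K1K2/[H⁺]²) = 1/(1 + 10^+1.83 + 10^+0.60) = 0.01378
DIC = [CO2*]/α₀ = 2.274×10^-5 / 0.01378 = 1.651 mmol/kg
[CO3²⁻] = α₂·DIC; α₂ = 0.05484, so [CO3²⁻] = 0.05484 × 1.651 = 0.0905 mmol/kg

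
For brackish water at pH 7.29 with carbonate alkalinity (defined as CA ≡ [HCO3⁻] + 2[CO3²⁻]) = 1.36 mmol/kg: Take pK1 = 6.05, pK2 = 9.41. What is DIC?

DIC = 1.43 mmol/kg

CA = [HCO3⁻] + 2[CO3²⁻] = (α₁ + 2α₂)·DIC
At pH 7.29: [H⁺]/K1 = 10^-1.24 = 0.057544, K2/[H⁺] = 10^-2.12 = 0.0075858
α₁ = 1/(1 + 0.057544 + 0.0075858) = 1/1.0651 = 0.9389; α₂ = α₁·K2/[H⁺] = 0.007122
α₁ + 2α₂ = 0.9531
DIC = CA / (α₁ + 2α₂) = 1.36 / 0.9531 = 1.43 mmol/kg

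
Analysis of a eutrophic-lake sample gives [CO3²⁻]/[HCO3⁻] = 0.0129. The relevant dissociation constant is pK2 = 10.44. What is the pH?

pH = 8.55

From K2 = [H⁺][CO3²⁻]/[HCO3⁻]:  pH = pK2 + log₁₀([CO3²⁻]/[HCO3⁻])
log₁₀(0.0129) = -1.889
pH = 10.44 + (-1.889) = 8.55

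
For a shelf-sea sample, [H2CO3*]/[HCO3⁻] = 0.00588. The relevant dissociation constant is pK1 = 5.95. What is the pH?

From K1 = [H⁺][HCO3⁻]/[H2CO3*]:  pH = pK1 − log₁₀([H2CO3*]/[HCO3⁻])
log₁₀(0.00588) = -2.231
pH = 5.95 − (-2.231) = 8.18

pH = 8.18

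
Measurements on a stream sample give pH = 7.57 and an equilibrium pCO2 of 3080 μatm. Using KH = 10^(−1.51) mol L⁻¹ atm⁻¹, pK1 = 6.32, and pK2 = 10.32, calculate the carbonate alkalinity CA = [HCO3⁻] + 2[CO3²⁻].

CA = 1.70 mmol/L

[CO2*] = KH · pCO2 = 10^(−1.51) × 3080×10^-6 = 9.518×10^-5 mol/L
α₀ = 1/(1 + K1/[H⁺] + K1K2/[H⁺]²) = 1/(1 + 10^+1.25 + 10^-1.50) = 0.05315
DIC = [CO2*]/α₀ = 9.518×10^-5 / 0.05315 = 1.791 mmol/L
CA = (α₁ + 2α₂)·DIC = (0.9452 + 2×0.001681) × 1.791 = 1.70 mmol/L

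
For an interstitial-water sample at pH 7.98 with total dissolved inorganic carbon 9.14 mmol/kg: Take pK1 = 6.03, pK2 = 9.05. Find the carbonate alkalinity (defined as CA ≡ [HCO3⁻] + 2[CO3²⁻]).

CA = 9.76 mmol/kg

CA = [HCO3⁻] + 2[CO3²⁻] = (α₁ + 2α₂)·DIC
At pH 7.98: [H⁺]/K1 = 10^-1.95 = 0.011220, K2/[H⁺] = 10^-1.07 = 0.085114
α₁ = 1/(1 + 0.011220 + 0.085114) = 1/1.0963 = 0.9121; α₂ = α₁·K2/[H⁺] = 0.07763
α₁ + 2α₂ = 1.0674
CA = 1.0674 × 9.14 = 9.76 mmol/kg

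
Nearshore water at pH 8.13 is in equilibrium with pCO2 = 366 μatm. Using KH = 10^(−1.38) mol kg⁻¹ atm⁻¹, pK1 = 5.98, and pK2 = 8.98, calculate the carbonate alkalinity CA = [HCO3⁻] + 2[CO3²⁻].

[CO2*] = KH · pCO2 = 10^(−1.38) × 366×10^-6 = 1.526×10^-5 mol/kg
α₀ = 1/(1 + K1/[H⁺] + K1K2/[H⁺]²) = 1/(1 + 10^+2.15 + 10^+1.30) = 0.006165
DIC = [CO2*]/α₀ = 1.526×10^-5 / 0.006165 = 2.475 mmol/kg
CA = (α₁ + 2α₂)·DIC = (0.8708 + 2×0.1230) × 2.475 = 2.76 mmol/kg

CA = 2.76 mmol/kg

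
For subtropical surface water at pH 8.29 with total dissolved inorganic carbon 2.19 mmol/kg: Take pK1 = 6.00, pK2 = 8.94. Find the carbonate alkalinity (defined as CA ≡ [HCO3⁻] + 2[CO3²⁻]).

CA = 2.58 mmol/kg

CA = [HCO3⁻] + 2[CO3²⁻] = (α₁ + 2α₂)·DIC
At pH 8.29: [H⁺]/K1 = 10^-2.29 = 0.0051286, K2/[H⁺] = 10^-0.65 = 0.22387
α₁ = 1/(1 + 0.0051286 + 0.22387) = 1/1.2290 = 0.8137; α₂ = α₁·K2/[H⁺] = 0.1822
α₁ + 2α₂ = 1.1780
CA = 1.1780 × 2.19 = 2.58 mmol/kg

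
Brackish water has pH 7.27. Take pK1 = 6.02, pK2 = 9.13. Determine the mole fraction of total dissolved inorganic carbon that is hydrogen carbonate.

α₁ = 1 / (1 + [H⁺]/K1 + K2/[H⁺]) = 1 / (1 + 10^-1.25 + 10^-1.86)
   = 1 / (1 + 0.056234 + 0.013804) = 1/1.0700 = 0.9345

α₁ = 0.935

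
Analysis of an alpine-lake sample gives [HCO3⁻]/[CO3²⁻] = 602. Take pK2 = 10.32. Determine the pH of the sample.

From K2 = [H⁺][CO3²⁻]/[HCO3⁻]:  pH = pK2 − log₁₀([HCO3⁻]/[CO3²⁻])
log₁₀(602) = +2.780
pH = 10.32 − (+2.780) = 7.54

pH = 7.54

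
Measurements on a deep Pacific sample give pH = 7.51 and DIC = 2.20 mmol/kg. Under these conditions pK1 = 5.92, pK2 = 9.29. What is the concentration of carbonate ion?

α₂ = 1 / (1 + [H⁺]/K2 + [H⁺]²/(K1K2)) = 1 / (1 + 10^+1.78 + 10^+0.19)
   = 1 / (1 + 60.256 + 1.5488) = 1/62.805 = 0.01592
[CO3²⁻] = α₂ × DIC = 0.01592 × 2.20 = 0.0350 mmol/kg

[CO3²⁻] = 0.0350 mmol/kg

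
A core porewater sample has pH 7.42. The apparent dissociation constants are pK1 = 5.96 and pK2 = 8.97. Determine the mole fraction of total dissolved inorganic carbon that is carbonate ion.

α₂ = 1 / (1 + [H⁺]/K2 + [H⁺]²/(K1K2)) = 1 / (1 + 10^+1.55 + 10^+0.09)
   = 1 / (1 + 35.481 + 1.2303) = 1/37.712 = 0.02652

α₂ = 0.0265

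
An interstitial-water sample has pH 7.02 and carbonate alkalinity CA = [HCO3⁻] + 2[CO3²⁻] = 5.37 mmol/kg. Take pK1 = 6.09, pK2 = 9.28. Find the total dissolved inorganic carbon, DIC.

DIC = 5.96 mmol/kg

CA = [HCO3⁻] + 2[CO3²⁻] = (α₁ + 2α₂)·DIC
At pH 7.02: [H⁺]/K1 = 10^-0.93 = 0.11749, K2/[H⁺] = 10^-2.26 = 0.0054954
α₁ = 1/(1 + 0.11749 + 0.0054954) = 1/1.1230 = 0.8905; α₂ = α₁·K2/[H⁺] = 0.004894
α₁ + 2α₂ = 0.9003
DIC = CA / (α₁ + 2α₂) = 5.37 / 0.9003 = 5.96 mmol/kg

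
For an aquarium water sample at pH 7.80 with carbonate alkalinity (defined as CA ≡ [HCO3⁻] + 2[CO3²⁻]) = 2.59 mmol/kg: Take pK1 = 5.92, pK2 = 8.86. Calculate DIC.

DIC = 2.43 mmol/kg

CA = [HCO3⁻] + 2[CO3²⁻] = (α₁ + 2α₂)·DIC
At pH 7.80: [H⁺]/K1 = 10^-1.88 = 0.013183, K2/[H⁺] = 10^-1.06 = 0.087096
α₁ = 1/(1 + 0.013183 + 0.087096) = 1/1.1003 = 0.9089; α₂ = α₁·K2/[H⁺] = 0.07916
α₁ + 2α₂ = 1.0672
DIC = CA / (α₁ + 2α₂) = 2.59 / 1.0672 = 2.43 mmol/kg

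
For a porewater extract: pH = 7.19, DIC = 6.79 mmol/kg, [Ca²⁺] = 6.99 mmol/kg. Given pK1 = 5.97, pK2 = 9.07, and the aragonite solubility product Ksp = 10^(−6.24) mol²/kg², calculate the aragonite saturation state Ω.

α₂ = 1 / (1 + [H⁺]/K2 + [H⁺]²/(K1K2)) = 1 / (1 + 10^+1.88 + 10^+0.66)
   = 1 / (1 + 75.858 + 4.5709) = 1/81.429 = 0.01228
[CO3²⁻] = α₂ × DIC = 0.01228 × 6.79 = 0.08339 mmol/kg
Ksp = 10^(−6.24) = 5.754×10^-7
Ω = [Ca²⁺][CO3²⁻]/Ksp = (6.99×10^-3)(8.339×10^-5) / 5.754×10^-7 = 1.01

Ω = 1.01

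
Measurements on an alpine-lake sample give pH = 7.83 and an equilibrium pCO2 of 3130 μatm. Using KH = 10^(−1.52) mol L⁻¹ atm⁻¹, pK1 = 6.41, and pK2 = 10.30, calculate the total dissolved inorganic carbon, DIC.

[CO2*] = KH · pCO2 = 10^(−1.52) × 3130×10^-6 = 9.452×10^-5 mol/L
α₀ = 1/(1 + K1/[H⁺] + K1K2/[H⁺]²) = 1/(1 + 10^+1.42 + 10^-1.05) = 0.03651
DIC = [CO2*]/α₀ = 9.452×10^-5 / 0.03651 = 2.59 mmol/L

DIC = 2.59 mmol/L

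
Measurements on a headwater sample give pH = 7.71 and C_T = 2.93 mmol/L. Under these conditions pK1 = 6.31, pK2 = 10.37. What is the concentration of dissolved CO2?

[CO2*] = 0.112 mmol/L

α₀ = 1 / (1 + K1/[H⁺] + K1K2/[H⁺]²) = 1 / (1 + 10^+1.40 + 10^-1.26)
   = 1 / (1 + 25.119 + 0.054954) = 1/26.174 = 0.03821
[CO2*] = α₀ × DIC = 0.03821 × 2.93 = 0.112 mmol/L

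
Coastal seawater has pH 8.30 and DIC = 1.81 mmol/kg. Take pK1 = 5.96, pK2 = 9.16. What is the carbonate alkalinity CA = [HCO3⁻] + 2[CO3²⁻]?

CA = 2.02 mmol/kg

CA = [HCO3⁻] + 2[CO3²⁻] = (α₁ + 2α₂)·DIC
At pH 8.30: [H⁺]/K1 = 10^-2.34 = 0.0045709, K2/[H⁺] = 10^-0.86 = 0.13804
α₁ = 1/(1 + 0.0045709 + 0.13804) = 1/1.1426 = 0.8752; α₂ = α₁·K2/[H⁺] = 0.1208
α₁ + 2α₂ = 1.1168
CA = 1.1168 × 1.81 = 2.02 mmol/kg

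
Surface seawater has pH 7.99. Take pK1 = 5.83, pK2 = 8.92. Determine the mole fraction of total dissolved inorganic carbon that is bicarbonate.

α₁ = 1 / (1 + [H⁺]/K1 + K2/[H⁺]) = 1 / (1 + 10^-2.16 + 10^-0.93)
   = 1 / (1 + 0.0069183 + 0.11749) = 1/1.1244 = 0.8894

α₁ = 0.889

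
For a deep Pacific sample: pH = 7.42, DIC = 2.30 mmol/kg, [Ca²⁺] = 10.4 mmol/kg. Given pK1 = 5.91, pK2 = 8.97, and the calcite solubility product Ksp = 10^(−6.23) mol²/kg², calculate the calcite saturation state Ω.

α₂ = 1 / (1 + [H⁺]/K2 + [H⁺]²/(K1K2)) = 1 / (1 + 10^+1.55 + 10^+0.04)
   = 1 / (1 + 35.481 + 1.0965) = 1/37.578 = 0.02661
[CO3²⁻] = α₂ × DIC = 0.02661 × 2.30 = 0.06121 mmol/kg
Ksp = 10^(−6.23) = 5.888×10^-7
Ω = [Ca²⁺][CO3²⁻]/Ksp = (10.4×10^-3)(6.121×10^-5) / 5.888×10^-7 = 1.08

Ω = 1.08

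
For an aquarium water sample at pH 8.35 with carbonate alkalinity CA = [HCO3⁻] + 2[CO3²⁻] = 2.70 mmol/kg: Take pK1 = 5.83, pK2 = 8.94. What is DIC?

CA = [HCO3⁻] + 2[CO3²⁻] = (α₁ + 2α₂)·DIC
At pH 8.35: [H⁺]/K1 = 10^-2.52 = 0.0030200, K2/[H⁺] = 10^-0.59 = 0.25704
α₁ = 1/(1 + 0.0030200 + 0.25704) = 1/1.2601 = 0.7936; α₂ = α₁·K2/[H⁺] = 0.2040
α₁ + 2α₂ = 1.2016
DIC = CA / (α₁ + 2α₂) = 2.70 / 1.2016 = 2.25 mmol/kg

DIC = 2.25 mmol/kg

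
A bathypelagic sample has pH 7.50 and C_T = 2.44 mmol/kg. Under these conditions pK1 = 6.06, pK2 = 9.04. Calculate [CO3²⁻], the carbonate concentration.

α₂ = 1 / (1 + [H⁺]/K2 + [H⁺]²/(K1K2)) = 1 / (1 + 10^+1.54 + 10^+0.10)
   = 1 / (1 + 34.674 + 1.2589) = 1/36.933 = 0.02708
[CO3²⁻] = α₂ × DIC = 0.02708 × 2.44 = 0.0661 mmol/kg

[CO3²⁻] = 0.0661 mmol/kg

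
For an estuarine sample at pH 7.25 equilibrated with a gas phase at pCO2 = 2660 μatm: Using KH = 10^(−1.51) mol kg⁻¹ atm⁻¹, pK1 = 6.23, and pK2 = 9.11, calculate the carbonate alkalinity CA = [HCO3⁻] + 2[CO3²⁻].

CA = 0.885 mmol/kg

[CO2*] = KH · pCO2 = 10^(−1.51) × 2660×10^-6 = 8.220×10^-5 mol/kg
α₀ = 1/(1 + K1/[H⁺] + K1K2/[H⁺]²) = 1/(1 + 10^+1.02 + 10^-0.84) = 0.08609
DIC = [CO2*]/α₀ = 8.220×10^-5 / 0.08609 = 0.9548 mmol/kg
CA = (α₁ + 2α₂)·DIC = (0.9015 + 2×0.01244) × 0.9548 = 0.885 mmol/kg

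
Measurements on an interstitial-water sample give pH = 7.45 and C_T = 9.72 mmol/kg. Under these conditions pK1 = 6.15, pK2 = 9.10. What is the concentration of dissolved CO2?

[CO2*] = 0.454 mmol/kg

α₀ = 1 / (1 + K1/[H⁺] + K1K2/[H⁺]²) = 1 / (1 + 10^+1.30 + 10^-0.35)
   = 1 / (1 + 19.953 + 0.44668) = 1/21.399 = 0.04673
[CO2*] = α₀ × DIC = 0.04673 × 9.72 = 0.454 mmol/kg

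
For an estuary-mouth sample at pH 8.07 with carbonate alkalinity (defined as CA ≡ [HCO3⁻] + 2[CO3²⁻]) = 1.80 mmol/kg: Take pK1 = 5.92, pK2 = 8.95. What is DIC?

DIC = 1.62 mmol/kg

CA = [HCO3⁻] + 2[CO3²⁻] = (α₁ + 2α₂)·DIC
At pH 8.07: [H⁺]/K1 = 10^-2.15 = 0.0070795, K2/[H⁺] = 10^-0.88 = 0.13183
α₁ = 1/(1 + 0.0070795 + 0.13183) = 1/1.1389 = 0.8780; α₂ = α₁·K2/[H⁺] = 0.1157
α₁ + 2α₂ = 1.1095
DIC = CA / (α₁ + 2α₂) = 1.80 / 1.1095 = 1.62 mmol/kg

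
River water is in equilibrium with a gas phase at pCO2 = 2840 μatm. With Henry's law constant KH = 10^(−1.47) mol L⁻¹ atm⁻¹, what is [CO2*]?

[CO2*] = 96.2 μmol/L

KH = 10^(−1.47) = 3.388×10^-2 mol L⁻¹ atm⁻¹
[CO2*] = KH · pCO2 = 3.388×10^-2 × 2840×10^-6 atm = 9.62×10^-5 mol/L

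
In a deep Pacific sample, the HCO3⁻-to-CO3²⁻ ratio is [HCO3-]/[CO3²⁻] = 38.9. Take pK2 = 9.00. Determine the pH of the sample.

From K2 = [H⁺][CO3²⁻]/[HCO3-]:  pH = pK2 − log₁₀([HCO3-]/[CO3²⁻])
log₁₀(38.9) = +1.590
pH = 9.00 − (+1.590) = 7.41

pH = 7.41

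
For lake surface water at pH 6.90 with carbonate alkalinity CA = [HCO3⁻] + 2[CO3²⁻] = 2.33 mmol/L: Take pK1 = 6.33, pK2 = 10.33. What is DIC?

DIC = 2.96 mmol/L

CA = [HCO3⁻] + 2[CO3²⁻] = (α₁ + 2α₂)·DIC
At pH 6.90: [H⁺]/K1 = 10^-0.57 = 0.26915, K2/[H⁺] = 10^-3.43 = 0.00037154
α₁ = 1/(1 + 0.26915 + 0.00037154) = 1/1.2695 = 0.7877; α₂ = α₁·K2/[H⁺] = 0.0002927
α₁ + 2α₂ = 0.7883
DIC = CA / (α₁ + 2α₂) = 2.33 / 0.7883 = 2.96 mmol/L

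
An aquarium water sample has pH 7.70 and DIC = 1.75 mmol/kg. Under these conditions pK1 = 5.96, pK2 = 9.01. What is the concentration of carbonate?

[CO3²⁻] = 0.0803 mmol/kg

α₂ = 1 / (1 + [H⁺]/K2 + [H⁺]²/(K1K2)) = 1 / (1 + 10^+1.31 + 10^-0.43)
   = 1 / (1 + 20.417 + 0.37154) = 1/21.789 = 0.04589
[CO3²⁻] = α₂ × DIC = 0.04589 × 1.75 = 0.0803 mmol/kg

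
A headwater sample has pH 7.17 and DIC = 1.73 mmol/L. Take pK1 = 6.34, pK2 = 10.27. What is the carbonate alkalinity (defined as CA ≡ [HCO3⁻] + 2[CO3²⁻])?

CA = 1.51 mmol/L

CA = [HCO3⁻] + 2[CO3²⁻] = (α₁ + 2α₂)·DIC
At pH 7.17: [H⁺]/K1 = 10^-0.83 = 0.14791, K2/[H⁺] = 10^-3.10 = 0.00079433
α₁ = 1/(1 + 0.14791 + 0.00079433) = 1/1.1487 = 0.8705; α₂ = α₁·K2/[H⁺] = 0.0006915
α₁ + 2α₂ = 0.8719
CA = 0.8719 × 1.73 = 1.51 mmol/L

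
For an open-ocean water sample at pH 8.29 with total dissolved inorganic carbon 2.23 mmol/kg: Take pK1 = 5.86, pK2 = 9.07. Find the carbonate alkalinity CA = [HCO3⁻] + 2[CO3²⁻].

CA = 2.54 mmol/kg

CA = [HCO3⁻] + 2[CO3²⁻] = (α₁ + 2α₂)·DIC
At pH 8.29: [H⁺]/K1 = 10^-2.43 = 0.0037154, K2/[H⁺] = 10^-0.78 = 0.16596
α₁ = 1/(1 + 0.0037154 + 0.16596) = 1/1.1697 = 0.8549; α₂ = α₁·K2/[H⁺] = 0.1419
α₁ + 2α₂ = 1.1387
CA = 1.1387 × 2.23 = 2.54 mmol/kg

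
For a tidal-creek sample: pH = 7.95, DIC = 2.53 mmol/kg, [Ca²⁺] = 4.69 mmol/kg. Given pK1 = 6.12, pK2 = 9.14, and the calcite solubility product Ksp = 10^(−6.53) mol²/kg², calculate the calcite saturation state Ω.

Ω = 2.41

α₂ = 1 / (1 + [H⁺]/K2 + [H⁺]²/(K1K2)) = 1 / (1 + 10^+1.19 + 10^-0.64)
   = 1 / (1 + 15.488 + 0.22909) = 1/16.717 = 0.05982
[CO3²⁻] = α₂ × DIC = 0.05982 × 2.53 = 0.1513 mmol/kg
Ksp = 10^(−6.53) = 2.951×10^-7
Ω = [Ca²⁺][CO3²⁻]/Ksp = (4.69×10^-3)(1.513×10^-4) / 2.951×10^-7 = 2.41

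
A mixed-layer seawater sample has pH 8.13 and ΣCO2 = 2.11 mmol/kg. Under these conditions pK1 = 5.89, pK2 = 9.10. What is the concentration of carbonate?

α₂ = 1 / (1 + [H⁺]/K2 + [H⁺]²/(K1K2)) = 1 / (1 + 10^+0.97 + 10^-1.27)
   = 1 / (1 + 9.3325 + 0.053703) = 1/10.386 = 0.09628
[CO3²⁻] = α₂ × DIC = 0.09628 × 2.11 = 0.203 mmol/kg

[CO3²⁻] = 0.203 mmol/kg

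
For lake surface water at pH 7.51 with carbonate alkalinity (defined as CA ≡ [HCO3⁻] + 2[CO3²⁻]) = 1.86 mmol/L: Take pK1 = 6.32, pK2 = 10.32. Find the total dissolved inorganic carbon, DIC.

CA = [HCO3⁻] + 2[CO3²⁻] = (α₁ + 2α₂)·DIC
At pH 7.51: [H⁺]/K1 = 10^-1.19 = 0.064565, K2/[H⁺] = 10^-2.81 = 0.0015488
α₁ = 1/(1 + 0.064565 + 0.0015488) = 1/1.0661 = 0.9380; α₂ = α₁·K2/[H⁺] = 0.001453
α₁ + 2α₂ = 0.9409
DIC = CA / (α₁ + 2α₂) = 1.86 / 0.9409 = 1.98 mmol/L

DIC = 1.98 mmol/L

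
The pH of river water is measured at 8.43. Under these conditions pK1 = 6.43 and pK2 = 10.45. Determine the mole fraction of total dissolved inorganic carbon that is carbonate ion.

α₂ = 1 / (1 + [H⁺]/K2 + [H⁺]²/(K1K2)) = 1 / (1 + 10^+2.02 + 10^+0.02)
   = 1 / (1 + 104.71 + 1.0471) = 1/106.76 = 0.009367

α₂ = 0.00937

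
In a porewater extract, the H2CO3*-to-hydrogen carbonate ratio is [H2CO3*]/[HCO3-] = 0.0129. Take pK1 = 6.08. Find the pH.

pH = 7.97

From K1 = [H⁺][HCO3-]/[H2CO3*]:  pH = pK1 − log₁₀([H2CO3*]/[HCO3-])
log₁₀(0.0129) = -1.889
pH = 6.08 − (-1.889) = 7.97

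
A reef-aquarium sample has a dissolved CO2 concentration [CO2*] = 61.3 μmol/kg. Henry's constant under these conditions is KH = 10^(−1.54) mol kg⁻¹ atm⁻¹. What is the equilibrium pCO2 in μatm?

KH = 10^(−1.54) = 2.884×10^-2 mol kg⁻¹ atm⁻¹
pCO2 = [CO2*]/KH = 61.3×10^-6 / 2.884×10^-2 = 2.13×10^-3 atm = 2130 μatm

pCO2 = 2130 μatm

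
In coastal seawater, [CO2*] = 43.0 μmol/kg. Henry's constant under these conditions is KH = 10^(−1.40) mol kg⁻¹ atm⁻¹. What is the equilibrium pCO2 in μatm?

pCO2 = 1080 μatm

KH = 10^(−1.40) = 3.981×10^-2 mol kg⁻¹ atm⁻¹
pCO2 = [CO2*]/KH = 43.0×10^-6 / 3.981×10^-2 = 1.08×10^-3 atm = 1080 μatm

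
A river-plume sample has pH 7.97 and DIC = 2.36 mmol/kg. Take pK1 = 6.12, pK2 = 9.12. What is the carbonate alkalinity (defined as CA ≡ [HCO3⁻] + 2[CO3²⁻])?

CA = [HCO3⁻] + 2[CO3²⁻] = (α₁ + 2α₂)·DIC
At pH 7.97: [H⁺]/K1 = 10^-1.85 = 0.014125, K2/[H⁺] = 10^-1.15 = 0.070795
α₁ = 1/(1 + 0.014125 + 0.070795) = 1/1.0849 = 0.9217; α₂ = α₁·K2/[H⁺] = 0.06525
α₁ + 2α₂ = 1.0522
CA = 1.0522 × 2.36 = 2.48 mmol/kg

CA = 2.48 mmol/kg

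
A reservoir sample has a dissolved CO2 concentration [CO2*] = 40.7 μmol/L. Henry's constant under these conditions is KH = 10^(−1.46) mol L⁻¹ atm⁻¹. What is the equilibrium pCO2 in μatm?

pCO2 = 1170 μatm

KH = 10^(−1.46) = 3.467×10^-2 mol L⁻¹ atm⁻¹
pCO2 = [CO2*]/KH = 40.7×10^-6 / 3.467×10^-2 = 1.17×10^-3 atm = 1170 μatm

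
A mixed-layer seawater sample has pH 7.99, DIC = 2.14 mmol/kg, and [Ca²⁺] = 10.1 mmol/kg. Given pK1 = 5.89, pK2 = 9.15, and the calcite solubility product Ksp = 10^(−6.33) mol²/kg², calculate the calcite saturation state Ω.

Ω = 2.97

α₂ = 1 / (1 + [H⁺]/K2 + [H⁺]²/(K1K2)) = 1 / (1 + 10^+1.16 + 10^-0.94)
   = 1 / (1 + 14.454 + 0.11482) = 1/15.569 = 0.06423
[CO3²⁻] = α₂ × DIC = 0.06423 × 2.14 = 0.1375 mmol/kg
Ksp = 10^(−6.33) = 4.677×10^-7
Ω = [Ca²⁺][CO3²⁻]/Ksp = (10.1×10^-3)(1.375×10^-4) / 4.677×10^-7 = 2.97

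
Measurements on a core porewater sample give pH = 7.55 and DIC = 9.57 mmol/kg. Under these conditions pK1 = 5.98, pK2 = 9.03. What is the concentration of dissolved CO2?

[CO2*] = 0.243 mmol/kg

α₀ = 1 / (1 + K1/[H⁺] + K1K2/[H⁺]²) = 1 / (1 + 10^+1.57 + 10^+0.09)
   = 1 / (1 + 37.154 + 1.2303) = 1/39.384 = 0.02539
[CO2*] = α₀ × DIC = 0.02539 × 9.57 = 0.243 mmol/kg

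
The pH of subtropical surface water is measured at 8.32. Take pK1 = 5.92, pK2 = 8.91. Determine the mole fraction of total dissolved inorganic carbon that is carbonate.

α₂ = 0.204

α₂ = 1 / (1 + [H⁺]/K2 + [H⁺]²/(K1K2)) = 1 / (1 + 10^+0.59 + 10^-1.81)
   = 1 / (1 + 3.8905 + 0.015488) = 1/4.9059 = 0.2038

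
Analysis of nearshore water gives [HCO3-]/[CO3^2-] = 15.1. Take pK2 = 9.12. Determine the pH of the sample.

pH = 7.94

From K2 = [H⁺][CO3^2-]/[HCO3-]:  pH = pK2 − log₁₀([HCO3-]/[CO3^2-])
log₁₀(15.1) = +1.179
pH = 9.12 − (+1.179) = 7.94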